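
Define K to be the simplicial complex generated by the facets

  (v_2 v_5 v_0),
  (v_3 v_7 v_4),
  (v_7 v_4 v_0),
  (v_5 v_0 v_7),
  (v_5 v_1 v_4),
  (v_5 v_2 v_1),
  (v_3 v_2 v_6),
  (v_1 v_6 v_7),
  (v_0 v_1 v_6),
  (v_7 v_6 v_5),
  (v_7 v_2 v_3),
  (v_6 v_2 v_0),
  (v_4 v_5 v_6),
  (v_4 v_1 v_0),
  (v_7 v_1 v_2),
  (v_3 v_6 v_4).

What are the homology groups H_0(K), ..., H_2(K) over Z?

H_0 ≅ Z,  H_1 ≅ Z^2,  H_2 ≅ Z.

We work with the vertex ordering v_0 < v_1 < v_2 < v_3 < v_4 < v_5 < v_6 < v_7. The simplices of K, each written with vertices in increasing order, are:

  0-simplices (8): [v_0], [v_1], [v_2], [v_3], [v_4], [v_5], [v_6], [v_7]
  1-simplices (24): (24 of them)
  2-simplices (16): (16 of them)

so the chain groups are C_0 ≅ Z^8, C_1 ≅ Z^24, C_2 ≅ Z^16.

Boundary ∂_1: C_1 → C_0 maps an edge to its endpoints' difference, ∂[p,q] = q − p. For instance
  ∂[v_6,v_7] = [v_7] − [v_6].
The 8×24 boundary matrix has rank 7 and Smith normal form diag(1,1,1,1,1,1,1).

Boundary ∂_2: C_2 → C_1 maps a triangle to the signed sum of its edges. For instance
  ∂[v_0,v_2,v_6] = [v_2,v_6] − [v_0,v_6] + [v_0,v_2],
  ∂[v_4,v_5,v_6] = [v_5,v_6] − [v_4,v_6] + [v_4,v_5].
This gives a 24×16 integer matrix of rank 15; reducing to Smith normal form yields diagonal entries (1,1,1,1,1,1,1,1,1,1,1,1,1,1,1).

Reading off H_k = ker ∂_k / im ∂_{k+1}:

  H_0: rank C_0 − rank ∂_1 = 8 − 7 = 1, and the invariant factors of ∂_1 are all 1, so H_0 ≅ Z.
  H_1: rank ker ∂_1 − rank ∂_2 = (24 − 7) − 15 = 2, and the invariant factors of ∂_2 are all 1, so H_1 ≅ Z^2.
  H_2: rank ker ∂_2 − rank ∂_3 = (16 − 15) − 0 = 1, and there is no ∂_3, so H_2 ≅ Z.

As a check, the Euler characteristic is 8 − 24 + 16 = 0, which agrees with 1 − 2 + 1 = 0.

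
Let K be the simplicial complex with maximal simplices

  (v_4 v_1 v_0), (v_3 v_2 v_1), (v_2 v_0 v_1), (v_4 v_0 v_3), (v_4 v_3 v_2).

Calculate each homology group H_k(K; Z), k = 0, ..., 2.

H_0 = Z,  H_1 = Z,  H_2 = 0.

K has 5 vertices, 10 edges, 5 triangles.
rank ∂_0 = 0, rank ∂_1 = 4 ⇒ b_0 = 5 − 0 − 4 = 1; all invariant factors of ∂_1 are 1 so no torsion. So H_0 ≅ Z.
rank ∂_1 = 4, rank ∂_2 = 5 ⇒ b_1 = 10 − 4 − 5 = 1; all invariant factors of ∂_2 are 1 so no torsion. So H_1 ≅ Z.
rank ∂_2 = 5, rank ∂_3 = 0 ⇒ b_2 = 5 − 5 − 0 = 0. So H_2 ≅ 0.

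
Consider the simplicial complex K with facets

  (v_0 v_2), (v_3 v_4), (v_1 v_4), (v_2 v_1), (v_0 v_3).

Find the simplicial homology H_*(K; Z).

Take the total order v_0 < v_1 < v_2 < v_3 < v_4 on the vertex set. Then K (dimension 1) consists of the simplices:

  0-simplices (5): [v_0], [v_1], [v_2], [v_3], [v_4]
  1-simplices (5): [v_0,v_2], [v_0,v_3], [v_1,v_2], [v_1,v_4], [v_3,v_4]

Hence C_0 ≅ Z^5, C_1 ≅ Z^5.

Boundary ∂_1: C_1 → C_0 maps an edge to its endpoints' difference, ∂[p,q] = q − p.
As a 5×5 matrix over Z this has rank 4, with invariant factors (1,1,1,1).

Computing H_k = (kernel of ∂_k) / (image of ∂_{k+1}):

  H_0: rank C_0 − rank ∂_1 = 5 − 4 = 1, and the invariant factors of ∂_1 are all 1, so H_0 = Z.
  H_1: rank ker ∂_1 − rank ∂_2 = (5 − 4) − 0 = 1, and there is no ∂_2, so H_1 = Z.

H_0 = Z,  H_1 = Z.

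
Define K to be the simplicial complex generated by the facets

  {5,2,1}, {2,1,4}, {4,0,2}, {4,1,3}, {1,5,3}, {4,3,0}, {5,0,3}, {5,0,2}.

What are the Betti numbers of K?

Fix the vertex order 0 < 1 < 2 < 3 < 4 < 5 and write every simplex with vertices in increasing order. Then dim K = 2 and the simplices of K are:

  0-simplices (6): [0], [1], [2], [3], [4], [5]
  1-simplices (12): [0,2], [0,3], [0,4], [0,5], [1,2], [1,3], [1,4], [1,5], [2,4], [2,5], [3,4], [3,5]
  2-simplices (8): [0,2,4], [0,2,5], [0,3,4], [0,3,5], [1,2,4], [1,2,5], [1,3,4], [1,3,5]

giving chain groups C_0 ≅ Z^6, C_1 ≅ Z^12, C_2 ≅ Z^8.

∂_1: C_1 → C_0 maps an edge to its endpoints' difference, ∂[p,q] = q − p. For instance
  ∂[2,5] = [5] − [2].
The 6×12 boundary matrix has rank 5 and Smith normal form diag(1,1,1,1,1).

Boundary ∂_2: C_2 → C_1 sends each 2-simplex [p,q,r] to [q,r] − [p,r] + [p,q]. For instance
  ∂[1,2,5] = [2,5] − [1,5] + [1,2],
  ∂[0,2,5] = [2,5] − [0,5] + [0,2].
The resulting 12×8 matrix has rank 7, and its Smith normal form has invariant factors (1,1,1,1,1,1,1).

Now H_k = ker ∂_k / im ∂_{k+1}, so:

  H_0: rank C_0 − rank ∂_1 = 6 − 5 = 1, and the invariant factors of ∂_1 are all 1, so H_0 ≅ Z.
  H_1: rank ker ∂_1 − rank ∂_2 = (12 − 5) − 7 = 0, and the invariant factors of ∂_2 are all 1, so H_1 ≅ 0.
  H_2: rank ker ∂_2 − rank ∂_3 = (8 − 7) − 0 = 1, and there is no ∂_3, so H_2 ≅ Z.

As a check, the Euler characteristic is 6 − 12 + 8 = 2, which agrees with 1 − 0 + 1 = 2.

Hence the Betti numbers are b_0 = 1, b_1 = 0, b_2 = 1.

b_0 = 1, b_1 = 0, b_2 = 1.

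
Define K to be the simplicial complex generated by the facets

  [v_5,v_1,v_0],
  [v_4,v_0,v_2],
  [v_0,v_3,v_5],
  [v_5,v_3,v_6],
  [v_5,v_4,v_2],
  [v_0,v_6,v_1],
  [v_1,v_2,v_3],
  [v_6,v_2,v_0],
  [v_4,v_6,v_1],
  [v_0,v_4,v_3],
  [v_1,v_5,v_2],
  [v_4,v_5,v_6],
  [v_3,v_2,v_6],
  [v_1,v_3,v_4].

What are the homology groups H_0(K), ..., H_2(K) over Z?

H_0 ≅ Z,  H_1 ≅ Z^2,  H_2 ≅ Z.

Order the vertices as v_0 < v_1 < v_2 < v_3 < v_4 < v_5 < v_6. Listing each simplex with vertices in this order, K has dimension 2 with simplices:

  0-simplices (7): [v_0], [v_1], [v_2], [v_3], [v_4], [v_5], [v_6]
  1-simplices (21): (21 of them)
  2-simplices (14): (14 of them)

giving chain groups C_0 ≅ Z^7, C_1 ≅ Z^21, C_2 ≅ Z^14.

The boundary map ∂_1: C_1 → C_0 is given by ∂[p,q] = [q] − [p]. For instance
  ∂[v_3,v_4] = [v_4] − [v_3].
This gives a 7×21 integer matrix of rank 6; reducing to Smith normal form yields diagonal entries (1,1,1,1,1,1).

The boundary map ∂_2: C_2 → C_1 maps a triangle to the signed sum of its edges. For instance
  ∂[v_0,v_2,v_4] = [v_2,v_4] − [v_0,v_4] + [v_0,v_2],
  ∂[v_0,v_3,v_4] = [v_3,v_4] − [v_0,v_4] + [v_0,v_3].
This gives a 21×14 integer matrix of rank 13; reducing to Smith normal form yields diagonal entries (1,1,1,1,1,1,1,1,1,1,1,1,1).

Reading off H_k = ker ∂_k / im ∂_{k+1}:

  H_0: rank C_0 − rank ∂_1 = 7 − 6 = 1, and the invariant factors of ∂_1 are all 1, so H_0 ≅ Z.
  H_1: rank ker ∂_1 − rank ∂_2 = (21 − 6) − 13 = 2, and the invariant factors of ∂_2 are all 1, so H_1 ≅ Z^2.
  H_2: rank ker ∂_2 − rank ∂_3 = (14 − 13) − 0 = 1, and there is no ∂_3, so H_2 ≅ Z.

As a check, the Euler characteristic is 7 − 21 + 14 = 0, which agrees with 1 − 2 + 1 = 0.
(K is a triangulation of the torus T^2.)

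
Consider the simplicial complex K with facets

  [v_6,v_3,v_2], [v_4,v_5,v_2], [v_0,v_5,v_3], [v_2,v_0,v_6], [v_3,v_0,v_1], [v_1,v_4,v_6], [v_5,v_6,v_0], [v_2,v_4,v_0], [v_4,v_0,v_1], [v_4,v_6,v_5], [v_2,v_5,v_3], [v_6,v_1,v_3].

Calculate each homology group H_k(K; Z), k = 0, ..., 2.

Take the total order v_0 < v_1 < v_2 < v_3 < v_4 < v_5 < v_6 on the vertex set. Then K (dimension 2) consists of the simplices:

  0-simplices (7): [v_0], [v_1], [v_2], [v_3], [v_4], [v_5], [v_6]
  1-simplices (18): (18 of them)
  2-simplices (12): (12 of them)

so the chain groups are C_0 ≅ Z^7, C_1 ≅ Z^18, C_2 ≅ Z^12.

The boundary map ∂_1: C_1 → C_0 maps an edge to its endpoints' difference, ∂[p,q] = q − p. For instance
  ∂[v_0,v_2] = [v_2] − [v_0].
This gives a 7×18 integer matrix of rank 6; reducing to Smith normal form yields diagonal entries (1,1,1,1,1,1).

∂_2: C_2 → C_1 sends each 2-simplex [p,q,r] to [q,r] − [p,r] + [p,q]. For instance
  ∂[v_1,v_3,v_6] = [v_3,v_6] − [v_1,v_6] + [v_1,v_3],
  ∂[v_0,v_1,v_3] = [v_1,v_3] − [v_0,v_3] + [v_0,v_1].
As a 18×12 matrix over Z this has rank 12, with invariant factors (1,1,1,1,1,1,1,1,1,1,1,2).

From H_k ≅ ker(∂_k) / im(∂_{k+1}) we obtain:

  H_0: rank C_0 − rank ∂_1 = 7 − 6 = 1, and the invariant factors of ∂_1 are all 1, so H_0 ≅ Z.
  H_1: rank ker ∂_1 − rank ∂_2 = (18 − 6) − 12 = 0, and ∂_2 has invariant factor 2 > 1, so H_1 ≅ Z/2.
  H_2: rank ker ∂_2 − rank ∂_3 = (12 − 12) − 0 = 0, and there is no ∂_3, so H_2 ≅ 0.

As a check, the Euler characteristic is 7 − 18 + 12 = 1, which agrees with 1 − 0 + 0 = 1.
(K is a triangulation of the real projective plane RP^2.)

H_0 = Z,  H_1 = Z/2,  H_2 = 0.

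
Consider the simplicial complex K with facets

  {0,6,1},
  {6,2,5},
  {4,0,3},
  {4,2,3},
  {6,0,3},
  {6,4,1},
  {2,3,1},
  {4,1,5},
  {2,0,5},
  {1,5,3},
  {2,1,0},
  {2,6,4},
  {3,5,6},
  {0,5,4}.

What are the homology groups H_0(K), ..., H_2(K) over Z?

H_0 ≅ Z,  H_1 ≅ Z^2,  H_2 ≅ Z.

Take the total order 0 < 1 < 2 < 3 < 4 < 5 < 6 on the vertex set. Then K (dimension 2) consists of the simplices:

  0-simplices (7): [0], [1], [2], [3], [4], [5], [6]
  1-simplices (21): [0,1], [0,2], [0,3], [0,4], [0,5], [0,6], [1,2], [1,3], [1,4], [1,5], [1,6], [2,3], [2,4], [2,5], [2,6], [3,4], [3,5], [3,6], [4,5], [4,6], [5,6]
  2-simplices (14): [0,1,2], [0,1,6], [0,2,5], [0,3,4], [0,3,6], [0,4,5], [1,2,3], [1,3,5], [1,4,5], [1,4,6], [2,3,4], [2,4,6], [2,5,6], [3,5,6]

Hence C_0 ≅ Z^7, C_1 ≅ Z^21, C_2 ≅ Z^14.

∂_1: C_1 → C_0 sends each edge [p,q] (with p < q) to q − p.
As a 7×21 matrix over Z this has rank 6, with invariant factors (1,1,1,1,1,1).

Boundary ∂_2: C_2 → C_1 sends each 2-simplex [p,q,r] to [q,r] − [p,r] + [p,q]. For instance
  ∂[2,3,4] = [3,4] − [2,4] + [2,3],
  ∂[1,4,5] = [4,5] − [1,5] + [1,4].
This gives a 21×14 integer matrix of rank 13; reducing to Smith normal form yields diagonal entries (1,1,1,1,1,1,1,1,1,1,1,1,1).

Computing H_k = (kernel of ∂_k) / (image of ∂_{k+1}):

  H_0: rank C_0 − rank ∂_1 = 7 − 6 = 1, and the invariant factors of ∂_1 are all 1, so H_0 = Z.
  H_1: rank ker ∂_1 − rank ∂_2 = (21 − 6) − 13 = 2, and the invariant factors of ∂_2 are all 1, so H_1 = Z^2.
  H_2: rank ker ∂_2 − rank ∂_3 = (14 − 13) − 0 = 1, and there is no ∂_3, so H_2 = Z.

As a check, the Euler characteristic is 7 − 21 + 14 = 0, which agrees with 1 − 2 + 1 = 0.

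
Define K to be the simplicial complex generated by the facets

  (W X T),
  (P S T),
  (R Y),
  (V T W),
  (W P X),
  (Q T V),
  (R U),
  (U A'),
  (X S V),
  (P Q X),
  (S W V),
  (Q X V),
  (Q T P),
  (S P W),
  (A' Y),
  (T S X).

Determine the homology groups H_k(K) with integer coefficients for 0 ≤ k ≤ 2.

Take the total order P < Q < R < S < T < U < V < W < X < Y < A' on the vertex set. Then K (dimension 2) consists of the simplices:

  0-simplices (11): [P], [Q], [R], [S], [T], [U], [V], [W], [X], [Y], [A']
  1-simplices (22): [P,Q], [P,S], [P,T], [P,W], [P,X], [Q,T], [Q,V], [Q,X], [R,U], [R,Y], [S,T], [S,V], [S,W], [S,X], [T,V], [T,W], [T,X], [U,A'], [V,W], [V,X], [W,X], [Y,A']
  2-simplices (12): [P,Q,T], [P,Q,X], [P,S,T], [P,S,W], [P,W,X], [Q,T,V], [Q,V,X], [S,T,X], [S,V,W], [S,V,X], [T,V,W], [T,W,X]

giving chain groups C_0 ≅ Z^11, C_1 ≅ Z^22, C_2 ≅ Z^12.

Boundary ∂_1: C_1 → C_0 sends each edge [p,q] (with p < q) to q − p. For instance
  ∂[S,W] = [W] − [S].
As a 11×22 matrix over Z this has rank 9, with invariant factors (1,1,1,1,1,1,1,1,1).

∂_2: C_2 → C_1 sends each 2-simplex [p,q,r] to [q,r] − [p,r] + [p,q]. For instance
  ∂[P,Q,T] = [Q,T] − [P,T] + [P,Q],
  ∂[Q,V,X] = [V,X] − [Q,X] + [Q,V].
The 22×12 boundary matrix has rank 12 and Smith normal form diag(1,1,1,1,1,1,1,1,1,1,1,2).

Now H_k = ker ∂_k / im ∂_{k+1}, so:

  H_0: rank C_0 − rank ∂_1 = 11 − 9 = 2, and the invariant factors of ∂_1 are all 1, so H_0 = Z^2.
  H_1: rank ker ∂_1 − rank ∂_2 = (22 − 9) − 12 = 1, and ∂_2 has invariant factor 2 > 1, so H_1 = Z ⊕ Z/2.
  H_2: rank ker ∂_2 − rank ∂_3 = (12 − 12) − 0 = 0, and there is no ∂_3, so H_2 = 0.

As a check, the Euler characteristic is 11 − 22 + 12 = 1, which agrees with 2 − 1 + 0 = 1.

H_0 ≅ Z^2,  H_1 ≅ Z ⊕ Z/2,  H_2 = 0.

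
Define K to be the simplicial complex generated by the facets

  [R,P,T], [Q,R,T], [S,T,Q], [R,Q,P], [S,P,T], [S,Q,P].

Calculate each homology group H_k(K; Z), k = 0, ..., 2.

Fix the vertex order P < Q < R < S < T and write every simplex with vertices in increasing order. Then dim K = 2 and the simplices of K are:

  0-simplices (5): P, Q, R, S, T
  1-simplices (9): PQ, PR, PS, PT, QR, QS, QT, RT, ST
  2-simplices (6): PQR, PQS, PRT, PST, QRT, QST

giving chain groups C_0 ≅ Z^5, C_1 ≅ Z^9, C_2 ≅ Z^6.

The boundary map ∂_1: C_1 → C_0 sends each edge [p,q] (with p < q) to q − p.
As a 5×9 matrix over Z this has rank 4, with invariant factors (1,1,1,1).

The boundary map ∂_2: C_2 → C_1 acts by ∂[p,q,r] = [q,r] − [p,r] + [p,q]. For instance
  ∂QRT = RT − QT + QR,
  ∂PQS = QS − PS + PQ.
This gives a 9×6 integer matrix of rank 5; reducing to Smith normal form yields diagonal entries (1,1,1,1,1).

Now H_k = ker ∂_k / im ∂_{k+1}, so:

  H_0: rank C_0 − rank ∂_1 = 5 − 4 = 1, and the invariant factors of ∂_1 are all 1, so H_0 ≅ Z.
  H_1: rank ker ∂_1 − rank ∂_2 = (9 − 4) − 5 = 0, and the invariant factors of ∂_2 are all 1, so H_1 ≅ 0.
  H_2: rank ker ∂_2 − rank ∂_3 = (6 − 5) − 0 = 1, and there is no ∂_3, so H_2 ≅ Z.

As a check, the Euler characteristic is 5 − 9 + 6 = 2, which agrees with 1 − 0 + 1 = 2.

H_0 ≅ Z,  H_1 = 0,  H_2 ≅ Z.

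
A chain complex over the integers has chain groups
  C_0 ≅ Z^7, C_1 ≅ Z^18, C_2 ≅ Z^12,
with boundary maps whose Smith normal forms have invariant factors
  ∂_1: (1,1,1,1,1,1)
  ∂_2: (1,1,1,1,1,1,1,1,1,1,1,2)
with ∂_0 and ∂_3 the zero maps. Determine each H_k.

H_0: b_0 = 7 − 0 − 6 = 1; torsion from ∂_1 factors > 1: none. So H_0 = Z.
H_1: b_1 = 18 − 6 − 12 = 0; torsion from ∂_2 factors > 1: [2]. So H_1 = Z/2Z.
H_2: b_2 = 12 − 12 − 0 = 0; torsion from ∂_3 factors > 1: none. So H_2 = 0.

H_0 = Z,  H_1 = Z/2Z,  H_2 = 0.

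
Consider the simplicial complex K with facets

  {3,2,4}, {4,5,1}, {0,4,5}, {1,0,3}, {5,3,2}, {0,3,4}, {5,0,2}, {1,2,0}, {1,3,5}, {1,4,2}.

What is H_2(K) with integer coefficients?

Order the vertices as 0 < 1 < 2 < 3 < 4 < 5. Listing each simplex with vertices in this order, K has dimension 2 with simplices:

  0-simplices (6): [0], [1], [2], [3], [4], [5]
  1-simplices (15): [0,1], [0,2], [0,3], [0,4], [0,5], [1,2], [1,3], [1,4], [1,5], [2,3], [2,4], [2,5], [3,4], [3,5], [4,5]
  2-simplices (10): [0,1,2], [0,1,3], [0,2,5], [0,3,4], [0,4,5], [1,2,4], [1,3,5], [1,4,5], [2,3,4], [2,3,5]

so the chain groups are C_0 ≅ Z^6, C_1 ≅ Z^15, C_2 ≅ Z^10.

Boundary ∂_1: C_1 → C_0 maps an edge to its endpoints' difference, ∂[p,q] = q − p.
As a 6×15 matrix over Z this has rank 5, with invariant factors (1,1,1,1,1).

Boundary ∂_2: C_2 → C_1 maps a triangle to the signed sum of its edges. For instance
  ∂[1,3,5] = [3,5] − [1,5] + [1,3],
  ∂[0,4,5] = [4,5] − [0,5] + [0,4].
The resulting 15×10 matrix has rank 10, and its Smith normal form has invariant factors (1,1,1,1,1,1,1,1,1,2).

Computing H_k = (kernel of ∂_k) / (image of ∂_{k+1}):

  H_2: rank ker ∂_2 − rank ∂_3 = (10 − 10) − 0 = 0, and there is no ∂_3, so H_2 ≅ 0.

H_2 = 0.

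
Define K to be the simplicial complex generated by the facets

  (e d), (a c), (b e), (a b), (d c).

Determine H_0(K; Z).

K has 5 vertices, 5 edges.
rank ∂_0 = 0, rank ∂_1 = 4 ⇒ b_0 = 5 − 0 − 4 = 1; all invariant factors of ∂_1 are 1 so no torsion. So H_0 ≅ Z.

H_0 = Z.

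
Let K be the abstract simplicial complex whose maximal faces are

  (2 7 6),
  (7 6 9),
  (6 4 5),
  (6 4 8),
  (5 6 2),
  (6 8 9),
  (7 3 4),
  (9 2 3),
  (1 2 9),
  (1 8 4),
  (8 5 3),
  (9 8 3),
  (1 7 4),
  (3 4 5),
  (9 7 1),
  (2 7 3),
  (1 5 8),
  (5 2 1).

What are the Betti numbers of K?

b_0 = 1, b_1 = 1, b_2 = 0.

We work with the vertex ordering 1 < 2 < 3 < 4 < 5 < 6 < 7 < 8 < 9. The simplices of K, each written with vertices in increasing order, are:

  0-simplices (9): [1], [2], [3], [4], [5], [6], [7], [8], [9]
  1-simplices (27): (27 of them)
  2-simplices (18): [1,2,5], [1,2,9], [1,4,7], [1,4,8], [1,5,8], [1,7,9], [2,3,7], [2,3,9], [2,5,6], [2,6,7], [3,4,5], [3,4,7], [3,5,8], [3,8,9], [4,5,6], [4,6,8], [6,7,9], [6,8,9]

giving chain groups C_0 ≅ Z^9, C_1 ≅ Z^27, C_2 ≅ Z^18.

Boundary ∂_1: C_1 → C_0 sends each edge [p,q] (with p < q) to q − p. For instance
  ∂[3,9] = [9] − [3].
The resulting 9×27 matrix has rank 8, and its Smith normal form has invariant factors (1,1,1,1,1,1,1,1).

∂_2: C_2 → C_1 maps a triangle to the signed sum of its edges. For instance
  ∂[1,4,8] = [4,8] − [1,8] + [1,4],
  ∂[1,2,5] = [2,5] − [1,5] + [1,2].
As a 27×18 matrix over Z this has rank 18, with invariant factors (1,1,1,1,1,1,1,1,1,1,1,1,1,1,1,1,1,2).

Now H_k = ker ∂_k / im ∂_{k+1}, so:

  H_0: rank C_0 − rank ∂_1 = 9 − 8 = 1, and the invariant factors of ∂_1 are all 1, so H_0 = Z.
  H_1: rank ker ∂_1 − rank ∂_2 = (27 − 8) − 18 = 1, and ∂_2 has invariant factor 2 > 1, so H_1 = Z ⊕ Z/2.
  H_2: rank ker ∂_2 − rank ∂_3 = (18 − 18) − 0 = 0, and there is no ∂_3, so H_2 = 0.

As a check, the Euler characteristic is 9 − 27 + 18 = 0, which agrees with 1 − 1 + 0 = 0.

Hence the Betti numbers are b_0 = 1, b_1 = 1, b_2 = 0.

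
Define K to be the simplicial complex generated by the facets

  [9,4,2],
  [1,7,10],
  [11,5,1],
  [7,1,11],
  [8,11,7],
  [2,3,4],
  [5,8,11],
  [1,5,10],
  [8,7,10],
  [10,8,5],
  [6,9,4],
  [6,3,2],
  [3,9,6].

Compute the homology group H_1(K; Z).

Order the vertices as 1 < 2 < 3 < 4 < 5 < 6 < 7 < 8 < 9 < 10 < 11. Listing each simplex with vertices in this order, K has dimension 2 with simplices:

  0-simplices (11): [1], [2], [3], [4], [5], [6], [7], [8], [9], [10], [11]
  1-simplices (22): [1,5], [1,7], [1,10], [1,11], [2,3], [2,4], [2,6], [2,9], [3,4], [3,6], [3,9], [4,6], [4,9], [5,8], [5,10], [5,11], [6,9], [7,8], [7,10], [7,11], [8,10], [8,11]
  2-simplices (13): [1,5,10], [1,5,11], [1,7,10], [1,7,11], [2,3,4], [2,3,6], [2,4,9], [3,6,9], [4,6,9], [5,8,10], [5,8,11], [7,8,10], [7,8,11]

so the chain groups are C_0 ≅ Z^11, C_1 ≅ Z^22, C_2 ≅ Z^13.

The boundary map ∂_1: C_1 → C_0 maps an edge to its endpoints' difference, ∂[p,q] = q − p. For instance
  ∂[7,10] = [10] − [7].
As a 11×22 matrix over Z this has rank 9, with invariant factors (1,1,1,1,1,1,1,1,1).

Boundary ∂_2: C_2 → C_1 maps a triangle to the signed sum of its edges. For instance
  ∂[1,7,10] = [7,10] − [1,10] + [1,7],
  ∂[4,6,9] = [6,9] − [4,9] + [4,6].
As a 22×13 matrix over Z this has rank 12, with invariant factors (1,1,1,1,1,1,1,1,1,1,1,1).

Computing H_k = (kernel of ∂_k) / (image of ∂_{k+1}):

  H_1: rank ker ∂_1 − rank ∂_2 = (22 − 9) − 12 = 1, and the invariant factors of ∂_2 are all 1, so H_1 ≅ Z.

H_1 ≅ Z.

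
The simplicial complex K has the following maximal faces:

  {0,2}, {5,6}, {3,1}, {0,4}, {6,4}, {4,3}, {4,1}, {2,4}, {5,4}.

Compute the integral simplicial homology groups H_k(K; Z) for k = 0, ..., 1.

H_0 ≅ Z,  H_1 ≅ Z^3.

Take the total order 0 < 1 < 2 < 3 < 4 < 5 < 6 on the vertex set. Then K (dimension 1) consists of the simplices:

  0-simplices (7): [0], [1], [2], [3], [4], [5], [6]
  1-simplices (9): [0,2], [0,4], [1,3], [1,4], [2,4], [3,4], [4,5], [4,6], [5,6]

Hence C_0 ≅ Z^7, C_1 ≅ Z^9.

The boundary map ∂_1: C_1 → C_0 maps an edge to its endpoints' difference, ∂[p,q] = q − p.
This gives a 7×9 integer matrix of rank 6; reducing to Smith normal form yields diagonal entries (1,1,1,1,1,1).

From H_k ≅ ker(∂_k) / im(∂_{k+1}) we obtain:

  H_0: rank C_0 − rank ∂_1 = 7 − 6 = 1, and the invariant factors of ∂_1 are all 1, so H_0 ≅ Z.
  H_1: rank ker ∂_1 − rank ∂_2 = (9 − 6) − 0 = 3, and there is no ∂_2, so H_1 ≅ Z^3.

(K is a triangulation of a wedge of 3 circles.)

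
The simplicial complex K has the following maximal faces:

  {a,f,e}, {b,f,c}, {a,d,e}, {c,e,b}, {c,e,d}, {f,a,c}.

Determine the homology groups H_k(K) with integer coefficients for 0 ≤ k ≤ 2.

H_0 ≅ Z,  H_1 ≅ Z,  H_2 = 0.

Take the total order a < b < c < d < e < f on the vertex set. Then K (dimension 2) consists of the simplices:

  0-simplices (6): a, b, c, d, e, f
  1-simplices (12): ac, ad, ae, af, bc, be, bf, cd, ce, cf, de, ef
  2-simplices (6): acf, ade, aef, bce, bcf, cde

so the chain groups are C_0 ≅ Z^6, C_1 ≅ Z^12, C_2 ≅ Z^6.

The boundary map ∂_1: C_1 → C_0 maps an edge to its endpoints' difference, ∂[p,q] = q − p.
The resulting 6×12 matrix has rank 5, and its Smith normal form has invariant factors (1,1,1,1,1).

∂_2: C_2 → C_1 maps a triangle to the signed sum of its edges. For instance
  ∂cde = de − ce + cd,
  ∂acf = cf − af + ac.
As a 12×6 matrix over Z this has rank 6, with invariant factors (1,1,1,1,1,1).

From H_k ≅ ker(∂_k) / im(∂_{k+1}) we obtain:

  H_0: rank C_0 − rank ∂_1 = 6 − 5 = 1, and the invariant factors of ∂_1 are all 1, so H_0 = Z.
  H_1: rank ker ∂_1 − rank ∂_2 = (12 − 5) − 6 = 1, and the invariant factors of ∂_2 are all 1, so H_1 = Z.
  H_2: rank ker ∂_2 − rank ∂_3 = (6 − 6) − 0 = 0, and there is no ∂_3, so H_2 = 0.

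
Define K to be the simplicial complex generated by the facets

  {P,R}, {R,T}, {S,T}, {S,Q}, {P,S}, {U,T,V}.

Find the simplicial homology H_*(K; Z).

H_0 = Z,  H_1 = Z,  H_2 = 0.

We work with the vertex ordering P < Q < R < S < T < U < V. The simplices of K, each written with vertices in increasing order, are:

  0-simplices (7): P, Q, R, S, T, U, V
  1-simplices (8): PR, PS, QS, RT, ST, TU, TV, UV
  2-simplices (1): TUV

Hence C_0 ≅ Z^7, C_1 ≅ Z^8, C_2 ≅ Z^1.

Boundary ∂_1: C_1 → C_0 maps an edge to its endpoints' difference, ∂[p,q] = q − p.
The resulting 7×8 matrix has rank 6, and its Smith normal form has invariant factors (1,1,1,1,1,1).

Boundary ∂_2: C_2 → C_1 maps a triangle to the signed sum of its edges. For instance
  ∂TUV = UV − TV + TU.
As a 8×1 matrix over Z this has rank 1, with invariant factors (1).

Now H_k = ker ∂_k / im ∂_{k+1}, so:

  H_0: rank C_0 − rank ∂_1 = 7 − 6 = 1, and the invariant factors of ∂_1 are all 1, so H_0 ≅ Z.
  H_1: rank ker ∂_1 − rank ∂_2 = (8 − 6) − 1 = 1, and the invariant factors of ∂_2 are all 1, so H_1 ≅ Z.
  H_2: rank ker ∂_2 − rank ∂_3 = (1 − 1) − 0 = 0, and there is no ∂_3, so H_2 ≅ 0.

As a check, the Euler characteristic is 7 − 8 + 1 = 0, which agrees with 1 − 1 + 0 = 0.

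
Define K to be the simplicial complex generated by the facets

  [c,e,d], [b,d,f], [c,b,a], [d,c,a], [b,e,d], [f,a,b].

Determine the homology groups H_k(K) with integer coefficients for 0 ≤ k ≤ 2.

Order the vertices as a < b < c < d < e < f. Listing each simplex with vertices in this order, K has dimension 2 with simplices:

  0-simplices (6): a, b, c, d, e, f
  1-simplices (12): ab, ac, ad, af, bc, bd, be, bf, cd, ce, de, df
  2-simplices (6): abc, abf, acd, bde, bdf, cde

giving chain groups C_0 ≅ Z^6, C_1 ≅ Z^12, C_2 ≅ Z^6.

∂_1: C_1 → C_0 sends each edge [p,q] (with p < q) to q − p. For instance
  ∂de = e − d.
The resulting 6×12 matrix has rank 5, and its Smith normal form has invariant factors (1,1,1,1,1).

The boundary map ∂_2: C_2 → C_1 sends each 2-simplex [p,q,r] to [q,r] − [p,r] + [p,q]. For instance
  ∂abf = bf − af + ab,
  ∂acd = cd − ad + ac.
The 12×6 boundary matrix has rank 6 and Smith normal form diag(1,1,1,1,1,1).

Reading off H_k = ker ∂_k / im ∂_{k+1}:

  H_0: rank C_0 − rank ∂_1 = 6 − 5 = 1, and the invariant factors of ∂_1 are all 1, so H_0 ≅ Z.
  H_1: rank ker ∂_1 − rank ∂_2 = (12 − 5) − 6 = 1, and the invariant factors of ∂_2 are all 1, so H_1 ≅ Z.
  H_2: rank ker ∂_2 − rank ∂_3 = (6 − 6) − 0 = 0, and there is no ∂_3, so H_2 ≅ 0.

H_0 = Z,  H_1 = Z,  H_2 = 0.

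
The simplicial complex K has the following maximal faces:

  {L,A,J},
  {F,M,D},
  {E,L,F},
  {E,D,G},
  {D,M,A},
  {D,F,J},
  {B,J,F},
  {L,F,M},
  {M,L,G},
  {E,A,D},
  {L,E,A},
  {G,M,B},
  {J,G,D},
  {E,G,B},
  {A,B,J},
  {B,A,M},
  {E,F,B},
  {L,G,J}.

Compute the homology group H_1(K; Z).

Take the total order A < B < D < E < F < G < J < L < M on the vertex set. Then K (dimension 2) consists of the simplices:

  0-simplices (9): A, B, D, E, F, G, J, L, M
  1-simplices (27): AB, AD, AE, AJ, AL, AM, BE, BF, BG, BJ, BM, DE, DF, DG, DJ, DM, EF, EG, EL, FJ, FL, FM, GJ, GL, GM, JL, LM
  2-simplices (18): ABJ, ABM, ADE, ADM, AEL, AJL, BEF, BEG, BFJ, BGM, DEG, DFJ, DFM, DGJ, EFL, FLM, GJL, GLM

so the chain groups are C_0 ≅ Z^9, C_1 ≅ Z^27, C_2 ≅ Z^18.

Boundary ∂_1: C_1 → C_0 is given by ∂[p,q] = [q] − [p]. For instance
  ∂AJ = J − A.
The resulting 9×27 matrix has rank 8, and its Smith normal form has invariant factors (1,1,1,1,1,1,1,1).

∂_2: C_2 → C_1 sends each 2-simplex [p,q,r] to [q,r] − [p,r] + [p,q]. For instance
  ∂ADE = DE − AE + AD,
  ∂AJL = JL − AL + AJ.
This gives a 27×18 integer matrix of rank 17; reducing to Smith normal form yields diagonal entries (1,1,1,1,1,1,1,1,1,1,1,1,1,1,1,1,1).

Computing H_k = (kernel of ∂_k) / (image of ∂_{k+1}):

  H_1: rank ker ∂_1 − rank ∂_2 = (27 − 8) − 17 = 2, and the invariant factors of ∂_2 are all 1, so H_1 = Z^2.

H_1 = Z^2.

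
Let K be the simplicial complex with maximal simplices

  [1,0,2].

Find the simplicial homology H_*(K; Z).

K has 3 vertices, 3 edges, 1 triangle.
rank ∂_0 = 0, rank ∂_1 = 2 ⇒ b_0 = 3 − 0 − 2 = 1; all invariant factors of ∂_1 are 1 so no torsion. So H_0 = Z.
rank ∂_1 = 2, rank ∂_2 = 1 ⇒ b_1 = 3 − 2 − 1 = 0; all invariant factors of ∂_2 are 1 so no torsion. So H_1 = 0.
rank ∂_2 = 1, rank ∂_3 = 0 ⇒ b_2 = 1 − 1 − 0 = 0. So H_2 = 0.

H_0 ≅ Z,  H_1 = 0,  H_2 = 0.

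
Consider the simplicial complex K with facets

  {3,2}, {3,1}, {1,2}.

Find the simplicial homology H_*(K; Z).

H_0 = Z,  H_1 = Z.

K has 3 vertices, 3 edges.
rank ∂_0 = 0, rank ∂_1 = 2 ⇒ b_0 = 3 − 0 − 2 = 1; all invariant factors of ∂_1 are 1 so no torsion. So H_0 ≅ Z.
rank ∂_1 = 2, rank ∂_2 = 0 ⇒ b_1 = 3 − 2 − 0 = 1. So H_1 ≅ Z.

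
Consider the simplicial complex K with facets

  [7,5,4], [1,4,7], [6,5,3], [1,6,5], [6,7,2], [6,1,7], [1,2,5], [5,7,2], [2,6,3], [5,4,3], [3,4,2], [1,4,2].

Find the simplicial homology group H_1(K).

Fix the vertex order 1 < 2 < 3 < 4 < 5 < 6 < 7 and write every simplex with vertices in increasing order. Then dim K = 2 and the simplices of K are:

  0-simplices (7): [1], [2], [3], [4], [5], [6], [7]
  1-simplices (18): [1,2], [1,4], [1,5], [1,6], [1,7], [2,3], [2,4], [2,5], [2,6], [2,7], [3,4], [3,5], [3,6], [4,5], [4,7], [5,6], [5,7], [6,7]
  2-simplices (12): [1,2,4], [1,2,5], [1,4,7], [1,5,6], [1,6,7], [2,3,4], [2,3,6], [2,5,7], [2,6,7], [3,4,5], [3,5,6], [4,5,7]

Hence C_0 ≅ Z^7, C_1 ≅ Z^18, C_2 ≅ Z^12.

Boundary ∂_1: C_1 → C_0 maps an edge to its endpoints' difference, ∂[p,q] = q − p. For instance
  ∂[2,6] = [6] − [2].
The 7×18 boundary matrix has rank 6 and Smith normal form diag(1,1,1,1,1,1).

Boundary ∂_2: C_2 → C_1 acts by ∂[p,q,r] = [q,r] − [p,r] + [p,q]. For instance
  ∂[4,5,7] = [5,7] − [4,7] + [4,5],
  ∂[2,3,6] = [3,6] − [2,6] + [2,3].
As a 18×12 matrix over Z this has rank 12, with invariant factors (1,1,1,1,1,1,1,1,1,1,1,2).

Computing H_k = (kernel of ∂_k) / (image of ∂_{k+1}):

  H_1: rank ker ∂_1 − rank ∂_2 = (18 − 6) − 12 = 0, and ∂_2 has invariant factor 2 > 1, so H_1 ≅ Z_2.

H_1 = Z_2.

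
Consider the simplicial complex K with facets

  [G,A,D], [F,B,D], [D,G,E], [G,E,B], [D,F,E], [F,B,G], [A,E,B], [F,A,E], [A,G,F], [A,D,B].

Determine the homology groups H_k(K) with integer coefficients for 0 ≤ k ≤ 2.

H_0 = Z,  H_1 = Z_2,  H_2 = 0.

Take the total order A < B < D < E < F < G on the vertex set. Then K (dimension 2) consists of the simplices:

  0-simplices (6): A, B, D, E, F, G
  1-simplices (15): AB, AD, AE, AF, AG, BD, BE, BF, BG, DE, DF, DG, EF, EG, FG
  2-simplices (10): ABD, ABE, ADG, AEF, AFG, BDF, BEG, BFG, DEF, DEG

so the chain groups are C_0 ≅ Z^6, C_1 ≅ Z^15, C_2 ≅ Z^10.

∂_1: C_1 → C_0 sends each edge [p,q] (with p < q) to q − p.
The 6×15 boundary matrix has rank 5 and Smith normal form diag(1,1,1,1,1).

The boundary map ∂_2: C_2 → C_1 acts by ∂[p,q,r] = [q,r] − [p,r] + [p,q]. For instance
  ∂AFG = FG − AG + AF,
  ∂AEF = EF − AF + AE.
The 15×10 boundary matrix has rank 10 and Smith normal form diag(1,1,1,1,1,1,1,1,1,2).

Now H_k = ker ∂_k / im ∂_{k+1}, so:

  H_0: rank C_0 − rank ∂_1 = 6 − 5 = 1, and the invariant factors of ∂_1 are all 1, so H_0 = Z.
  H_1: rank ker ∂_1 − rank ∂_2 = (15 − 5) − 10 = 0, and ∂_2 has invariant factor 2 > 1, so H_1 = Z_2.
  H_2: rank ker ∂_2 − rank ∂_3 = (10 − 10) − 0 = 0, and there is no ∂_3, so H_2 = 0.

As a check, the Euler characteristic is 6 − 15 + 10 = 1, which agrees with 1 − 0 + 0 = 1.
(K is a triangulation of the real projective plane RP^2.)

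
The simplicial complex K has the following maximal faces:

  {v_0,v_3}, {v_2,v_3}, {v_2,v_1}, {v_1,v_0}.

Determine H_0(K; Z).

Fix the vertex order v_0 < v_1 < v_2 < v_3 and write every simplex with vertices in increasing order. Then dim K = 1 and the simplices of K are:

  0-simplices (4): [v_0], [v_1], [v_2], [v_3]
  1-simplices (4): [v_0,v_1], [v_0,v_3], [v_1,v_2], [v_2,v_3]

Hence C_0 ≅ Z^4, C_1 ≅ Z^4.

Boundary ∂_1: C_1 → C_0 maps an edge to its endpoints' difference, ∂[p,q] = q − p. For instance
  ∂[v_0,v_1] = [v_1] − [v_0].
The 4×4 boundary matrix has rank 3 and Smith normal form diag(1,1,1).

From H_k ≅ ker(∂_k) / im(∂_{k+1}) we obtain:

  H_0: rank C_0 − rank ∂_1 = 4 − 3 = 1, and the invariant factors of ∂_1 are all 1, so H_0 = Z.

H_0 ≅ Z.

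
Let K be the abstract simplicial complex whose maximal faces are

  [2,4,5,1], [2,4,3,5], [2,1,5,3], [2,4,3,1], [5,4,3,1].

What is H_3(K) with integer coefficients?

We work with the vertex ordering 1 < 2 < 3 < 4 < 5. The simplices of K, each written with vertices in increasing order, are:

  0-simplices (5): [1], [2], [3], [4], [5]
  1-simplices (10): [1,2], [1,3], [1,4], [1,5], [2,3], [2,4], [2,5], [3,4], [3,5], [4,5]
  2-simplices (10): [1,2,3], [1,2,4], [1,2,5], [1,3,4], [1,3,5], [1,4,5], [2,3,4], [2,3,5], [2,4,5], [3,4,5]
  3-simplices (5): [1,2,3,4], [1,2,3,5], [1,2,4,5], [1,3,4,5], [2,3,4,5]

so the chain groups are C_0 ≅ Z^5, C_1 ≅ Z^10, C_2 ≅ Z^10, C_3 ≅ Z^5.

Boundary ∂_1: C_1 → C_0 is given by ∂[p,q] = [q] − [p].
As a 5×10 matrix over Z this has rank 4, with invariant factors (1,1,1,1).

The boundary map ∂_2: C_2 → C_1 acts by ∂[p,q,r] = [q,r] − [p,r] + [p,q]. For instance
  ∂[1,4,5] = [4,5] − [1,5] + [1,4],
  ∂[1,3,5] = [3,5] − [1,5] + [1,3].
The resulting 10×10 matrix has rank 6, and its Smith normal form has invariant factors (1,1,1,1,1,1).

∂_3: C_3 → C_2 sends each 3-simplex σ to the alternating sum Σ_i (−1)^i (σ with its i-th vertex removed). For instance
  ∂[1,2,3,5] = [2,3,5] − [1,3,5] + [1,2,5] − [1,2,3],
  ∂[2,3,4,5] = [3,4,5] − [2,4,5] + [2,3,5] − [2,3,4].
The 10×5 boundary matrix has rank 4 and Smith normal form diag(1,1,1,1).

Now H_k = ker ∂_k / im ∂_{k+1}, so:

  H_3: rank ker ∂_3 − rank ∂_4 = (5 − 4) − 0 = 1, and there is no ∂_4, so H_3 = Z.

H_3 ≅ Z.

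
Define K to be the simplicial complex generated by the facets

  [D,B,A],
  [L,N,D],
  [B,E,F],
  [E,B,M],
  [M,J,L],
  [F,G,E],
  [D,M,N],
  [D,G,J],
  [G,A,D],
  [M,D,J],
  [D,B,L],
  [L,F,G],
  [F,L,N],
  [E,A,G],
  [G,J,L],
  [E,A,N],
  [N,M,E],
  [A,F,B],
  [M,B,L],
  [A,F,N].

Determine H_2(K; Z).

Take the total order A < B < D < E < F < G < J < L < M < N on the vertex set. Then K (dimension 2) consists of the simplices:

  0-simplices (10): A, B, D, E, F, G, J, L, M, N
  1-simplices (30): AB, AD, AE, AF, AG, AN, BD, BE, BF, BL, BM, DG, DJ, DL, DM, DN, EF, EG, EM, EN, FG, FL, FN, GJ, GL, JL, JM, LM, LN, MN
  2-simplices (20): ABD, ABF, ADG, AEG, AEN, AFN, BDL, BEF, BEM, BLM, DGJ, DJM, DLN, DMN, EFG, EMN, FGL, FLN, GJL, JLM

giving chain groups C_0 ≅ Z^10, C_1 ≅ Z^30, C_2 ≅ Z^20.

The boundary map ∂_1: C_1 → C_0 maps an edge to its endpoints' difference, ∂[p,q] = q − p.
This gives a 10×30 integer matrix of rank 9; reducing to Smith normal form yields diagonal entries (1,1,1,1,1,1,1,1,1).

The boundary map ∂_2: C_2 → C_1 sends each 2-simplex [p,q,r] to [q,r] − [p,r] + [p,q]. For instance
  ∂ADG = DG − AG + AD,
  ∂DJM = JM − DM + DJ.
This gives a 30×20 integer matrix of rank 20; reducing to Smith normal form yields diagonal entries (1,1,1,1,1,1,1,1,1,1,1,1,1,1,1,1,1,1,1,2).

Computing H_k = (kernel of ∂_k) / (image of ∂_{k+1}):

  H_2: rank ker ∂_2 − rank ∂_3 = (20 − 20) − 0 = 0, and there is no ∂_3, so H_2 ≅ 0.

H_2 ≅ 0.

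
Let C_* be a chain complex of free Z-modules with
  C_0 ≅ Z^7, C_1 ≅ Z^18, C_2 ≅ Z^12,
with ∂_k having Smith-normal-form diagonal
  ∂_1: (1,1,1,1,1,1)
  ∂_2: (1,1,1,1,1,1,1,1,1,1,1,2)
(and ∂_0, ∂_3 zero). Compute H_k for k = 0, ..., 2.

H_0 = Z,  H_1 = Z/2Z,  H_2 = 0.

H_0: b_0 = 7 − 0 − 6 = 1; torsion from ∂_1 factors > 1: none. So H_0 = Z.
H_1: b_1 = 18 − 6 − 12 = 0; torsion from ∂_2 factors > 1: [2]. So H_1 = Z/2Z.
H_2: b_2 = 12 − 12 − 0 = 0; torsion from ∂_3 factors > 1: none. So H_2 = 0.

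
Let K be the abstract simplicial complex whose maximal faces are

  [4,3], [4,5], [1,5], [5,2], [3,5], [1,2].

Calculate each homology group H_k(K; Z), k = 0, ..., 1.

Take the total order 1 < 2 < 3 < 4 < 5 on the vertex set. Then K (dimension 1) consists of the simplices:

  0-simplices (5): [1], [2], [3], [4], [5]
  1-simplices (6): [1,2], [1,5], [2,5], [3,4], [3,5], [4,5]

giving chain groups C_0 ≅ Z^5, C_1 ≅ Z^6.

∂_1: C_1 → C_0 maps an edge to its endpoints' difference, ∂[p,q] = q − p.
This gives a 5×6 integer matrix of rank 4; reducing to Smith normal form yields diagonal entries (1,1,1,1).

From H_k ≅ ker(∂_k) / im(∂_{k+1}) we obtain:

  H_0: rank C_0 − rank ∂_1 = 5 − 4 = 1, and the invariant factors of ∂_1 are all 1, so H_0 ≅ Z.
  H_1: rank ker ∂_1 − rank ∂_2 = (6 − 4) − 0 = 2, and there is no ∂_2, so H_1 ≅ Z^2.

H_0 = Z,  H_1 = Z^2.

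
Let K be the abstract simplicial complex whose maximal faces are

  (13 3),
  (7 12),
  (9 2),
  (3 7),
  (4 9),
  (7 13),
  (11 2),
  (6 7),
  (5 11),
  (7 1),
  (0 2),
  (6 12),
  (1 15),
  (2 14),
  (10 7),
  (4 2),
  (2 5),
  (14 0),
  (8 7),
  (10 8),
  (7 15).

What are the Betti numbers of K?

b_0 = 2, b_1 = 7.

We work with the vertex ordering 0 < 1 < 2 < 3 < 4 < 5 < 6 < 7 < 8 < 9 < 10 < 11 < 12 < 13 < 14 < 15. The simplices of K, each written with vertices in increasing order, are:

  0-simplices (16): [0], [1], [2], [3], [4], [5], [6], [7], [8], [9], [10], [11], [12], [13], [14], [15]
  1-simplices (21): [0,2], [0,14], [1,7], [1,15], [2,4], [2,5], [2,9], [2,11], [2,14], [3,7], [3,13], [4,9], [5,11], [6,7], [6,12], [7,8], [7,10], [7,12], [7,13], [7,15], [8,10]

giving chain groups C_0 ≅ Z^16, C_1 ≅ Z^21.

∂_1: C_1 → C_0 maps an edge to its endpoints' difference, ∂[p,q] = q − p.
This gives a 16×21 integer matrix of rank 14; reducing to Smith normal form yields diagonal entries (1,1,1,1,1,1,1,1,1,1,1,1,1,1).

Reading off H_k = ker ∂_k / im ∂_{k+1}:

  H_0: rank C_0 − rank ∂_1 = 16 − 14 = 2, and the invariant factors of ∂_1 are all 1, so H_0 = Z^2.
  H_1: rank ker ∂_1 − rank ∂_2 = (21 − 14) − 0 = 7, and there is no ∂_2, so H_1 = Z^7.

As a check, the Euler characteristic is 16 − 21 = -5, which agrees with 2 − 7 = -5.

Hence the Betti numbers are b_0 = 2, b_1 = 7.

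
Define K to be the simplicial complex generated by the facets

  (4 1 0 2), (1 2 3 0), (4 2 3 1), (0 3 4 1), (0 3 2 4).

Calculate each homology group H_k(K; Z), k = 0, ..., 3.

H_0 ≅ Z,  H_1 = 0,  H_2 = 0,  H_3 ≅ Z.

We work with the vertex ordering 0 < 1 < 2 < 3 < 4. The simplices of K, each written with vertices in increasing order, are:

  0-simplices (5): [0], [1], [2], [3], [4]
  1-simplices (10): [0,1], [0,2], [0,3], [0,4], [1,2], [1,3], [1,4], [2,3], [2,4], [3,4]
  2-simplices (10): [0,1,2], [0,1,3], [0,1,4], [0,2,3], [0,2,4], [0,3,4], [1,2,3], [1,2,4], [1,3,4], [2,3,4]
  3-simplices (5): [0,1,2,3], [0,1,2,4], [0,1,3,4], [0,2,3,4], [1,2,3,4]

giving chain groups C_0 ≅ Z^5, C_1 ≅ Z^10, C_2 ≅ Z^10, C_3 ≅ Z^5.

Boundary ∂_1: C_1 → C_0 is given by ∂[p,q] = [q] − [p].
The resulting 5×10 matrix has rank 4, and its Smith normal form has invariant factors (1,1,1,1).

Boundary ∂_2: C_2 → C_1 sends each 2-simplex [p,q,r] to [q,r] − [p,r] + [p,q]. For instance
  ∂[0,2,3] = [2,3] − [0,3] + [0,2],
  ∂[2,3,4] = [3,4] − [2,4] + [2,3].
The 10×10 boundary matrix has rank 6 and Smith normal form diag(1,1,1,1,1,1).

Boundary ∂_3: C_3 → C_2 sends each 3-simplex σ to the alternating sum Σ_i (−1)^i (σ with its i-th vertex removed). For instance
  ∂[0,2,3,4] = [2,3,4] − [0,3,4] + [0,2,4] − [0,2,3],
  ∂[0,1,3,4] = [1,3,4] − [0,3,4] + [0,1,4] − [0,1,3].
The 10×5 boundary matrix has rank 4 and Smith normal form diag(1,1,1,1).

Now H_k = ker ∂_k / im ∂_{k+1}, so:

  H_0: rank C_0 − rank ∂_1 = 5 − 4 = 1, and the invariant factors of ∂_1 are all 1, so H_0 = Z.
  H_1: rank ker ∂_1 − rank ∂_2 = (10 − 4) − 6 = 0, and the invariant factors of ∂_2 are all 1, so H_1 = 0.
  H_2: rank ker ∂_2 − rank ∂_3 = (10 − 6) − 4 = 0, and the invariant factors of ∂_3 are all 1, so H_2 = 0.
  H_3: rank ker ∂_3 − rank ∂_4 = (5 − 4) − 0 = 1, and there is no ∂_4, so H_3 = Z.

As a check, the Euler characteristic is 5 − 10 + 10 − 5 = 0, which agrees with 1 − 0 + 0 − 1 = 0.
(K is a triangulation of the 3-sphere S^3.)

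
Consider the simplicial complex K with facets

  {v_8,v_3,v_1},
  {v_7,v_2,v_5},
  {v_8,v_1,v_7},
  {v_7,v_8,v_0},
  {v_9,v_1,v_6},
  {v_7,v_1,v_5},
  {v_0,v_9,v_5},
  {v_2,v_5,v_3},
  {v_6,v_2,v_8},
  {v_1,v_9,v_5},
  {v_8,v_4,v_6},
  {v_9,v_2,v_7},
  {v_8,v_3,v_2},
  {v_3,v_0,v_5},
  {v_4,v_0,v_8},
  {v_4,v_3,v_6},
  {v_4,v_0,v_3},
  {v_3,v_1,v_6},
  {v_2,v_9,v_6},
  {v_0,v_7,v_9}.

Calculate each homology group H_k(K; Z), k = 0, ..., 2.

Order the vertices as v_0 < v_1 < v_2 < v_3 < v_4 < v_5 < v_6 < v_7 < v_8 < v_9. Listing each simplex with vertices in this order, K has dimension 2 with simplices:

  0-simplices (10): [v_0], [v_1], [v_2], [v_3], [v_4], [v_5], [v_6], [v_7], [v_8], [v_9]
  1-simplices (30): (30 of them)
  2-simplices (20): (20 of them)

Hence C_0 ≅ Z^10, C_1 ≅ Z^30, C_2 ≅ Z^20.

∂_1: C_1 → C_0 sends each edge [p,q] (with p < q) to q − p. For instance
  ∂[v_4,v_8] = [v_8] − [v_4].
The resulting 10×30 matrix has rank 9, and its Smith normal form has invariant factors (1,1,1,1,1,1,1,1,1).

∂_2: C_2 → C_1 acts by ∂[p,q,r] = [q,r] − [p,r] + [p,q]. For instance
  ∂[v_0,v_3,v_5] = [v_3,v_5] − [v_0,v_5] + [v_0,v_3],
  ∂[v_2,v_3,v_5] = [v_3,v_5] − [v_2,v_5] + [v_2,v_3].
The resulting 30×20 matrix has rank 20, and its Smith normal form has invariant factors (1,1,1,1,1,1,1,1,1,1,1,1,1,1,1,1,1,1,1,2).

Now H_k = ker ∂_k / im ∂_{k+1}, so:

  H_0: rank C_0 − rank ∂_1 = 10 − 9 = 1, and the invariant factors of ∂_1 are all 1, so H_0 = Z.
  H_1: rank ker ∂_1 − rank ∂_2 = (30 − 9) − 20 = 1, and ∂_2 has invariant factor 2 > 1, so H_1 = Z ⊕ Z/2.
  H_2: rank ker ∂_2 − rank ∂_3 = (20 − 20) − 0 = 0, and there is no ∂_3, so H_2 = 0.

H_0 ≅ Z,  H_1 ≅ Z ⊕ Z/2,  H_2 = 0.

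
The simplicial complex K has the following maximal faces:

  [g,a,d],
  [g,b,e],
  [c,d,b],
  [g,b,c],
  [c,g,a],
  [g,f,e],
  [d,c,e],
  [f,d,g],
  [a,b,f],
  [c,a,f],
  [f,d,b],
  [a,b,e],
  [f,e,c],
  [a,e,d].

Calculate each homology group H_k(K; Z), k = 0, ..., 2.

Order the vertices as a < b < c < d < e < f < g. Listing each simplex with vertices in this order, K has dimension 2 with simplices:

  0-simplices (7): a, b, c, d, e, f, g
  1-simplices (21): ab, ac, ad, ae, af, ag, bc, bd, be, bf, bg, cd, ce, cf, cg, de, df, dg, ef, eg, fg
  2-simplices (14): abe, abf, acf, acg, ade, adg, bcd, bcg, bdf, beg, cde, cef, dfg, efg

so the chain groups are C_0 ≅ Z^7, C_1 ≅ Z^21, C_2 ≅ Z^14.

Boundary ∂_1: C_1 → C_0 sends each edge [p,q] (with p < q) to q − p. For instance
  ∂be = e − b.
As a 7×21 matrix over Z this has rank 6, with invariant factors (1,1,1,1,1,1).

Boundary ∂_2: C_2 → C_1 maps a triangle to the signed sum of its edges. For instance
  ∂abe = be − ae + ab,
  ∂adg = dg − ag + ad.
As a 21×14 matrix over Z this has rank 13, with invariant factors (1,1,1,1,1,1,1,1,1,1,1,1,1).

From H_k ≅ ker(∂_k) / im(∂_{k+1}) we obtain:

  H_0: rank C_0 − rank ∂_1 = 7 − 6 = 1, and the invariant factors of ∂_1 are all 1, so H_0 = Z.
  H_1: rank ker ∂_1 − rank ∂_2 = (21 − 6) − 13 = 2, and the invariant factors of ∂_2 are all 1, so H_1 = Z^2.
  H_2: rank ker ∂_2 − rank ∂_3 = (14 − 13) − 0 = 1, and there is no ∂_3, so H_2 = Z.

As a check, the Euler characteristic is 7 − 21 + 14 = 0, which agrees with 1 − 2 + 1 = 0.

H_0 = Z,  H_1 = Z^2,  H_2 = Z.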